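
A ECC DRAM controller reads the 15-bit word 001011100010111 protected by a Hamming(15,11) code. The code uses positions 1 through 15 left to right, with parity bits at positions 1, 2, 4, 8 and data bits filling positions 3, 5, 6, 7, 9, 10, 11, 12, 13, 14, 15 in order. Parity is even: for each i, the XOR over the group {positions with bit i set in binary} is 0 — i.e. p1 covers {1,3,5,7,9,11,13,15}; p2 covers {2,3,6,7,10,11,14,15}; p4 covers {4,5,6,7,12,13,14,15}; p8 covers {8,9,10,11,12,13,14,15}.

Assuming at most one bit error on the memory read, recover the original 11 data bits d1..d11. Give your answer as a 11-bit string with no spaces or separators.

s1 (pos 1,3,5,7,9,11,13,15): 0⊕1⊕1⊕1⊕0⊕1⊕1⊕1 = 0
s2 (pos 2,3,6,7,10,11,14,15): 0⊕1⊕1⊕1⊕0⊕1⊕1⊕1 = 0
s4 (pos 4,5,6,7,12,13,14,15): 0⊕1⊕1⊕1⊕0⊕1⊕1⊕1 = 0
s8 (pos 8,9,10,11,12,13,14,15): 0⊕0⊕0⊕1⊕0⊕1⊕1⊕1 = 0
Syndrome s8…s1 = 0000 → no error.
Read data bits from positions 3,5,6,7,9,10,11,12,13,14,15: 11110010111

11110010111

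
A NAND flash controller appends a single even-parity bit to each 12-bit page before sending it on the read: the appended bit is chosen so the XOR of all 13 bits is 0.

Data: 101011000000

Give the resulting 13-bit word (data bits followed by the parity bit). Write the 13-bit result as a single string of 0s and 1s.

XOR of the 12 data bits: 1⊕0⊕1⊕0⊕1⊕1⊕0⊕0⊕0⊕0⊕0⊕0 = 0
Parity bit = 0 (so all 13 bits XOR to 0).

1010110000000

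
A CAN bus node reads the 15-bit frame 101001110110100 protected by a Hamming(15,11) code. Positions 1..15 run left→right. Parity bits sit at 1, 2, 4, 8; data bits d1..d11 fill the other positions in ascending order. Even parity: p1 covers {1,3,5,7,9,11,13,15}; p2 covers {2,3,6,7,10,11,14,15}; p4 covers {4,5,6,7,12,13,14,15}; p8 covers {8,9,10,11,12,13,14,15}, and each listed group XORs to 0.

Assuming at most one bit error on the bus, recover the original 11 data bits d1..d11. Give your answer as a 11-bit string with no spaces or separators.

10100110100

s1 (pos 1,3,5,7,9,11,13,15): 1⊕1⊕0⊕1⊕0⊕1⊕1⊕0 = 1
s2 (pos 2,3,6,7,10,11,14,15): 0⊕1⊕1⊕1⊕1⊕1⊕0⊕0 = 1
s4 (pos 4,5,6,7,12,13,14,15): 0⊕0⊕1⊕1⊕0⊕1⊕0⊕0 = 1
s8 (pos 8,9,10,11,12,13,14,15): 1⊕0⊕1⊕1⊕0⊕1⊕0⊕0 = 0
Syndrome s8…s1 = 0111 → error at position 7.
Flip position 7: 101001110110100 → 101001010110100
Read data bits from positions 3,5,6,7,9,10,11,12,13,14,15: 10100110100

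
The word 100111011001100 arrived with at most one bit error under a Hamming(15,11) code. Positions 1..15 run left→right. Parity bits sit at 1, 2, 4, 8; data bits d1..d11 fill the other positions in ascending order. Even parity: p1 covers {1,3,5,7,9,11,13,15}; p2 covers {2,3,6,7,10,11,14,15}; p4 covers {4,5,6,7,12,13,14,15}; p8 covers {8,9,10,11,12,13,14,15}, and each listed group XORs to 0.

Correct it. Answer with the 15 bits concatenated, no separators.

100110011001100

s1 (pos 1,3,5,7,9,11,13,15): 1⊕0⊕1⊕0⊕1⊕0⊕1⊕0 = 0
s2 (pos 2,3,6,7,10,11,14,15): 0⊕0⊕1⊕0⊕0⊕0⊕0⊕0 = 1
s4 (pos 4,5,6,7,12,13,14,15): 1⊕1⊕1⊕0⊕1⊕1⊕0⊕0 = 1
s8 (pos 8,9,10,11,12,13,14,15): 1⊕1⊕0⊕0⊕1⊕1⊕0⊕0 = 0
Syndrome s8…s1 = 0110 → error at position 6.
Flip position 6: 100111011001100 → 100110011001100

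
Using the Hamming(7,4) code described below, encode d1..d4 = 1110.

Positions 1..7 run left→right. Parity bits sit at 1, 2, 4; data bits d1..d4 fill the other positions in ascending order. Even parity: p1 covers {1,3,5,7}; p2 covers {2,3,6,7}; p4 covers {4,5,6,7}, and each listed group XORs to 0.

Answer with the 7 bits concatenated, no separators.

0010110

Place data at non-parity positions: p1 p2 1 p4 1 1 0
p1 (pos 1,3,5,7): XOR of data positions = 1⊕1⊕0 = 0
p2 (pos 2,3,6,7): XOR of data positions = 1⊕1⊕0 = 0
p4 (pos 4,5,6,7): XOR of data positions = 1⊕1⊕0 = 0
Codeword: 0010110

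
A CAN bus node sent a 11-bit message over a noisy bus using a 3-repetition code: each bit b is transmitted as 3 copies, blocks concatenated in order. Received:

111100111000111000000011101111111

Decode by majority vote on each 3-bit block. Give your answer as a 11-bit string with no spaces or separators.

Block 1 (111): 3 ones → 1
Block 2 (100): 1 one → 0
Block 3 (111): 3 ones → 1
Block 4 (000): 0 ones → 0
Block 5 (111): 3 ones → 1
Block 6 (000): 0 ones → 0
Block 7 (000): 0 ones → 0
Block 8 (011): 2 ones → 1
Block 9 (101): 2 ones → 1
Block 10 (111): 3 ones → 1
Block 11 (111): 3 ones → 1

10101001111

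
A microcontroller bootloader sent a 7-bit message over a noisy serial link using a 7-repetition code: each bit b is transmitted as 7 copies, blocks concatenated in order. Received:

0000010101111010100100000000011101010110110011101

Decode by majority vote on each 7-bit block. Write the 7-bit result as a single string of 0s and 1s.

Block 1 (0000010): 1 one → 0
Block 2 (1011110): 5 ones → 1
Block 3 (1010010): 3 ones → 0
Block 4 (0000000): 0 ones → 0
Block 5 (0111010): 4 ones → 1
Block 6 (1011011): 5 ones → 1
Block 7 (0011101): 4 ones → 1

0100111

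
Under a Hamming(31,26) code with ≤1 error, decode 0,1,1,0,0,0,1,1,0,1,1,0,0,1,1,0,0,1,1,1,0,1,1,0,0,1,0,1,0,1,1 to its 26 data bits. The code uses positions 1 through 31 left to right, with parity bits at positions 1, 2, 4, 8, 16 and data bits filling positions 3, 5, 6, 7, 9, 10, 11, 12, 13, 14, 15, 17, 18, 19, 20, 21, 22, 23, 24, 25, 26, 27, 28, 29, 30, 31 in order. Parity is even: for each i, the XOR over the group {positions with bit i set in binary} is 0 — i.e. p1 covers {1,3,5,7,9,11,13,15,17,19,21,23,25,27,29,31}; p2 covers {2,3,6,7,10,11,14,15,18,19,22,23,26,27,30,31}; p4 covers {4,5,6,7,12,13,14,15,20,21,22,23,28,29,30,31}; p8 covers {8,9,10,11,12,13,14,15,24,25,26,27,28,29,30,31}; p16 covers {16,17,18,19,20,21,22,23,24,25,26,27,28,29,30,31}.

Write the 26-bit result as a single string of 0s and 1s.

10010110011011101100101111

s1 (pos 1,3,5,7,9,11,13,15,17,19,21,23,25,27,29,31): 0⊕1⊕0⊕1⊕0⊕1⊕0⊕1⊕0⊕1⊕0⊕1⊕0⊕0⊕0⊕1 = 1
s2 (pos 2,3,6,7,10,11,14,15,18,19,22,23,26,27,30,31): 1⊕1⊕0⊕1⊕1⊕1⊕1⊕1⊕1⊕1⊕1⊕1⊕1⊕0⊕1⊕1 = 0
s4 (pos 4,5,6,7,12,13,14,15,20,21,22,23,28,29,30,31): 0⊕0⊕0⊕1⊕0⊕0⊕1⊕1⊕1⊕0⊕1⊕1⊕1⊕0⊕1⊕1 = 1
s8 (pos 8,9,10,11,12,13,14,15,24,25,26,27,28,29,30,31): 1⊕0⊕1⊕1⊕0⊕0⊕1⊕1⊕0⊕0⊕1⊕0⊕1⊕0⊕1⊕1 = 1
s16 (pos 16,17,18,19,20,21,22,23,24,25,26,27,28,29,30,31): 0⊕0⊕1⊕1⊕1⊕0⊕1⊕1⊕0⊕0⊕1⊕0⊕1⊕0⊕1⊕1 = 1
Syndrome s16…s1 = 11101 → error at position 29.
Flip position 29: 0110001101100110011101100101011 → 0110001101100110011101100101111
Read data bits from positions 3,5,6,7,9,10,11,12,13,14,15,17,18,19,20,21,22,23,24,25,26,27,28,29,30,31: 10010110011011101100101111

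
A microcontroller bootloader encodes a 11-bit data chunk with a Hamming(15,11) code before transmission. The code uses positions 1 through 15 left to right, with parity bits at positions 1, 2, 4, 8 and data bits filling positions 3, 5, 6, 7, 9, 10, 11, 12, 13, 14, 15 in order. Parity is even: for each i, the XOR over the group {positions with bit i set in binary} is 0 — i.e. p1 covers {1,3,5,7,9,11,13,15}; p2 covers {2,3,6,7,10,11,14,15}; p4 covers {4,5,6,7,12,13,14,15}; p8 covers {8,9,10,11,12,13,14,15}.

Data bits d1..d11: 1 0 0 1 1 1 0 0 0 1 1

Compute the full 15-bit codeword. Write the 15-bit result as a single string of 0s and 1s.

011100101100011

Place data at non-parity positions: p1 p2 1 p4 0 0 1 p8 1 1 0 0 0 1 1
p1 (pos 1,3,5,7,9,11,13,15): XOR of data positions = 1⊕0⊕1⊕1⊕0⊕0⊕1 = 0
p2 (pos 2,3,6,7,10,11,14,15): XOR of data positions = 1⊕0⊕1⊕1⊕0⊕1⊕1 = 1
p4 (pos 4,5,6,7,12,13,14,15): XOR of data positions = 0⊕0⊕1⊕0⊕0⊕1⊕1 = 1
p8 (pos 8,9,10,11,12,13,14,15): XOR of data positions = 1⊕1⊕0⊕0⊕0⊕1⊕1 = 0
Codeword: 011100101100011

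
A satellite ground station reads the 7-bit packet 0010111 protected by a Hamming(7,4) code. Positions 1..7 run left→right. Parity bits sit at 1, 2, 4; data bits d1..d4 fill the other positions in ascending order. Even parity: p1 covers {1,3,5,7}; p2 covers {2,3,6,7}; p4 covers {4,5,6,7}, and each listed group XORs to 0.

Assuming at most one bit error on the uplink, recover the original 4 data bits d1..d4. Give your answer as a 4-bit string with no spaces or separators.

s1 (pos 1,3,5,7): 0⊕1⊕1⊕1 = 1
s2 (pos 2,3,6,7): 0⊕1⊕1⊕1 = 1
s4 (pos 4,5,6,7): 0⊕1⊕1⊕1 = 1
Syndrome s4…s1 = 111 → error at position 7.
Flip position 7: 0010111 → 0010110
Read data bits from positions 3,5,6,7: 1110

1110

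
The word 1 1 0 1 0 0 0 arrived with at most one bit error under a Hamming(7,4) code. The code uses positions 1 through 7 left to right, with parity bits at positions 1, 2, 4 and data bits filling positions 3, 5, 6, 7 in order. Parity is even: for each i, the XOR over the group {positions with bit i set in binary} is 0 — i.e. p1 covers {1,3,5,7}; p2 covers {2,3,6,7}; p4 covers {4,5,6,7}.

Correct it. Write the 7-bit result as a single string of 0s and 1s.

s1 (pos 1,3,5,7): 1⊕0⊕0⊕0 = 1
s2 (pos 2,3,6,7): 1⊕0⊕0⊕0 = 1
s4 (pos 4,5,6,7): 1⊕0⊕0⊕0 = 1
Syndrome s4…s1 = 111 → error at position 7.
Flip position 7: 1101000 → 1101001

1101001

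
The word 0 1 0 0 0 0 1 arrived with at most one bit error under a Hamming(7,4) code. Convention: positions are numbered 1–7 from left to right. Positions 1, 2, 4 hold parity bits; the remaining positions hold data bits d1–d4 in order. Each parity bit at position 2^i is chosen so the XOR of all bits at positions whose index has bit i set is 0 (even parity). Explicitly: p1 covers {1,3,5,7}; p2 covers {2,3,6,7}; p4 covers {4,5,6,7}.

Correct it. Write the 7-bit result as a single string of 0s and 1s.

s1 (pos 1,3,5,7): 0⊕0⊕0⊕1 = 1
s2 (pos 2,3,6,7): 1⊕0⊕0⊕1 = 0
s4 (pos 4,5,6,7): 0⊕0⊕0⊕1 = 1
Syndrome s4…s1 = 101 → error at position 5.
Flip position 5: 0100001 → 0100101

0100101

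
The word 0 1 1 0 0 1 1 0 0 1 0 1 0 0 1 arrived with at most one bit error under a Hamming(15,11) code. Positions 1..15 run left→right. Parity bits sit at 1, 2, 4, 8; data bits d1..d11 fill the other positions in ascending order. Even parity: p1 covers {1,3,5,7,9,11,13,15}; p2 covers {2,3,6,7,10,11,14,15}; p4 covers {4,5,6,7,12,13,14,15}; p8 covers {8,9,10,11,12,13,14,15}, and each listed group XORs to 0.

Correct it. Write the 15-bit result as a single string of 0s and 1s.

s1 (pos 1,3,5,7,9,11,13,15): 0⊕1⊕0⊕1⊕0⊕0⊕0⊕1 = 1
s2 (pos 2,3,6,7,10,11,14,15): 1⊕1⊕1⊕1⊕1⊕0⊕0⊕1 = 0
s4 (pos 4,5,6,7,12,13,14,15): 0⊕0⊕1⊕1⊕1⊕0⊕0⊕1 = 0
s8 (pos 8,9,10,11,12,13,14,15): 0⊕0⊕1⊕0⊕1⊕0⊕0⊕1 = 1
Syndrome s8…s1 = 1001 → error at position 9.
Flip position 9: 011001100101001 → 011001101101001

011001101101001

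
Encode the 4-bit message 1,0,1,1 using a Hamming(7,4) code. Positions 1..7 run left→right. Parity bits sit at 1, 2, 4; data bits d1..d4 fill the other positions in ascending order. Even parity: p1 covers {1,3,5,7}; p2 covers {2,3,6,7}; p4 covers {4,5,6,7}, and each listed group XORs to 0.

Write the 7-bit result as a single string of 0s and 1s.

Place data at non-parity positions: p1 p2 1 p4 0 1 1
p1 (pos 1,3,5,7): XOR of data positions = 1⊕0⊕1 = 0
p2 (pos 2,3,6,7): XOR of data positions = 1⊕1⊕1 = 1
p4 (pos 4,5,6,7): XOR of data positions = 0⊕1⊕1 = 0
Codeword: 0110011

0110011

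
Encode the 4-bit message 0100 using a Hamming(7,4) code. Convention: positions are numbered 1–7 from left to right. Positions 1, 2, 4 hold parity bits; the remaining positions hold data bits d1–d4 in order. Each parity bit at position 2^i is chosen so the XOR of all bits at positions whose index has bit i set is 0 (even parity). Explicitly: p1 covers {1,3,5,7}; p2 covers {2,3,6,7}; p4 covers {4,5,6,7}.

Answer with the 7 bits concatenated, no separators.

1001100

Place data at non-parity positions: p1 p2 0 p4 1 0 0
p1 (pos 1,3,5,7): XOR of data positions = 0⊕1⊕0 = 1
p2 (pos 2,3,6,7): XOR of data positions = 0⊕0⊕0 = 0
p4 (pos 4,5,6,7): XOR of data positions = 1⊕0⊕0 = 1
Codeword: 1001100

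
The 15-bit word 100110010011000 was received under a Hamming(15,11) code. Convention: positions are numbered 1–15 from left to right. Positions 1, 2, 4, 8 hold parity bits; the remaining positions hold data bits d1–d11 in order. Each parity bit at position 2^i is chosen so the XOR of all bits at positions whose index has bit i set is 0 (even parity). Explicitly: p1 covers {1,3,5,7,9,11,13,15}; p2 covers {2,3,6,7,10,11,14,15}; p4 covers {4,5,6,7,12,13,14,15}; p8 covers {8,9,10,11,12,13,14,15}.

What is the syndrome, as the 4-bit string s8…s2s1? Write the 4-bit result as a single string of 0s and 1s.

s1 (pos 1,3,5,7,9,11,13,15): 1⊕0⊕1⊕0⊕0⊕1⊕0⊕0 = 1
s2 (pos 2,3,6,7,10,11,14,15): 0⊕0⊕0⊕0⊕0⊕1⊕0⊕0 = 1
s4 (pos 4,5,6,7,12,13,14,15): 1⊕1⊕0⊕0⊕1⊕0⊕0⊕0 = 1
s8 (pos 8,9,10,11,12,13,14,15): 1⊕0⊕0⊕1⊕1⊕0⊕0⊕0 = 1
Syndrome s8…s1 = 1111 → error at position 15.

1111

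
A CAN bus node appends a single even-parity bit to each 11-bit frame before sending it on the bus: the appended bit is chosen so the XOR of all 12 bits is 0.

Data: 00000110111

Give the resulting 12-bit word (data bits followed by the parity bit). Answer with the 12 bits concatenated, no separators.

000001101111

XOR of the 11 data bits: 0⊕0⊕0⊕0⊕0⊕1⊕1⊕0⊕1⊕1⊕1 = 1
Parity bit = 1 (so all 12 bits XOR to 0).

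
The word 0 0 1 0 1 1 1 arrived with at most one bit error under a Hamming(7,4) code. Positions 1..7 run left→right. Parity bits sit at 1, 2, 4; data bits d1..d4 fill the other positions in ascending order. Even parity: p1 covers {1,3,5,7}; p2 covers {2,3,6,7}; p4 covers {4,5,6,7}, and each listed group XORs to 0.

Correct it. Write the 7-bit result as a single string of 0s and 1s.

0010110

s1 (pos 1,3,5,7): 0⊕1⊕1⊕1 = 1
s2 (pos 2,3,6,7): 0⊕1⊕1⊕1 = 1
s4 (pos 4,5,6,7): 0⊕1⊕1⊕1 = 1
Syndrome s4…s1 = 111 → error at position 7.
Flip position 7: 0010111 → 0010110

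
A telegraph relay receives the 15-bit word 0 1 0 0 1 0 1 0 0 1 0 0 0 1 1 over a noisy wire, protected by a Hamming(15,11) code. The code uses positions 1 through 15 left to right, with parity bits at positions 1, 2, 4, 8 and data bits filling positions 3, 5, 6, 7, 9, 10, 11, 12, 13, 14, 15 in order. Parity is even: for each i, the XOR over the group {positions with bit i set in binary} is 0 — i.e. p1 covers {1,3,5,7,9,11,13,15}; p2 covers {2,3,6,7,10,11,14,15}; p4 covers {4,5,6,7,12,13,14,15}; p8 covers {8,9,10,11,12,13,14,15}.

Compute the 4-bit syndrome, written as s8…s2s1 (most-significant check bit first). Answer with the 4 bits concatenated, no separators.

1011

s1 (pos 1,3,5,7,9,11,13,15): 0⊕0⊕1⊕1⊕0⊕0⊕0⊕1 = 1
s2 (pos 2,3,6,7,10,11,14,15): 1⊕0⊕0⊕1⊕1⊕0⊕1⊕1 = 1
s4 (pos 4,5,6,7,12,13,14,15): 0⊕1⊕0⊕1⊕0⊕0⊕1⊕1 = 0
s8 (pos 8,9,10,11,12,13,14,15): 0⊕0⊕1⊕0⊕0⊕0⊕1⊕1 = 1
Syndrome s8…s1 = 1011 → error at position 11.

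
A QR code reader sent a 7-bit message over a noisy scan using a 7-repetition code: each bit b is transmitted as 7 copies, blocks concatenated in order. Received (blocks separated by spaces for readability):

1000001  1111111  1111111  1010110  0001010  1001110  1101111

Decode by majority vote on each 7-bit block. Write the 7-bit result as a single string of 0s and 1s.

0111011

Block 1 (1000001): 2 ones → 0
Block 2 (1111111): 7 ones → 1
Block 3 (1111111): 7 ones → 1
Block 4 (1010110): 4 ones → 1
Block 5 (0001010): 2 ones → 0
Block 6 (1001110): 4 ones → 1
Block 7 (1101111): 6 ones → 1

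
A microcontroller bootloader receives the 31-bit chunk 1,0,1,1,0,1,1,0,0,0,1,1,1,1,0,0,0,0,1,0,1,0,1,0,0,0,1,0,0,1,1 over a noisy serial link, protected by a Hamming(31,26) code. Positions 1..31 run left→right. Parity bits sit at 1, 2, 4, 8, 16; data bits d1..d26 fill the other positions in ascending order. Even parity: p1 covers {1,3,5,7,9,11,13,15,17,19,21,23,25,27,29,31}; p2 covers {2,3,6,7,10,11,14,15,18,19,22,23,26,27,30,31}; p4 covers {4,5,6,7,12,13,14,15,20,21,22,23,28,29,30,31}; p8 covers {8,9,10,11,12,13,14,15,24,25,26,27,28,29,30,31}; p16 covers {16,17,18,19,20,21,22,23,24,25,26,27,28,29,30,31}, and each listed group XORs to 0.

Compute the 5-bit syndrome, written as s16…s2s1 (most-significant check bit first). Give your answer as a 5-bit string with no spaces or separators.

s1 (pos 1,3,5,7,9,11,13,15,17,19,21,23,25,27,29,31): 1⊕1⊕0⊕1⊕0⊕1⊕1⊕0⊕0⊕1⊕1⊕1⊕0⊕1⊕0⊕1 = 0
s2 (pos 2,3,6,7,10,11,14,15,18,19,22,23,26,27,30,31): 0⊕1⊕1⊕1⊕0⊕1⊕1⊕0⊕0⊕1⊕0⊕1⊕0⊕1⊕1⊕1 = 0
s4 (pos 4,5,6,7,12,13,14,15,20,21,22,23,28,29,30,31): 1⊕0⊕1⊕1⊕1⊕1⊕1⊕0⊕0⊕1⊕0⊕1⊕0⊕0⊕1⊕1 = 0
s8 (pos 8,9,10,11,12,13,14,15,24,25,26,27,28,29,30,31): 0⊕0⊕0⊕1⊕1⊕1⊕1⊕0⊕0⊕0⊕0⊕1⊕0⊕0⊕1⊕1 = 1
s16 (pos 16,17,18,19,20,21,22,23,24,25,26,27,28,29,30,31): 0⊕0⊕0⊕1⊕0⊕1⊕0⊕1⊕0⊕0⊕0⊕1⊕0⊕0⊕1⊕1 = 0
Syndrome s16…s1 = 01000 → error at position 8.

01000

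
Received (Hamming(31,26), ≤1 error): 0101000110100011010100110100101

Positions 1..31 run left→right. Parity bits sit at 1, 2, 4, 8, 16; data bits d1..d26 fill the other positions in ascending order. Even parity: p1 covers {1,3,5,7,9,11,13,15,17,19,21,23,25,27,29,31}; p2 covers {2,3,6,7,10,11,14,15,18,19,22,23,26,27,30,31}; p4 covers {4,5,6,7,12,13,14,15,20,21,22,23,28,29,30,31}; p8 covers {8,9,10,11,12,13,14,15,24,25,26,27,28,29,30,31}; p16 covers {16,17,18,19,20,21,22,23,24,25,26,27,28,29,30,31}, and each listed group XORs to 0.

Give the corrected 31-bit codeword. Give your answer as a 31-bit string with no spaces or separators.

0001000110100011010100110100101

s1 (pos 1,3,5,7,9,11,13,15,17,19,21,23,25,27,29,31): 0⊕0⊕0⊕0⊕1⊕1⊕0⊕1⊕0⊕0⊕0⊕1⊕0⊕0⊕1⊕1 = 0
s2 (pos 2,3,6,7,10,11,14,15,18,19,22,23,26,27,30,31): 1⊕0⊕0⊕0⊕0⊕1⊕0⊕1⊕1⊕0⊕0⊕1⊕1⊕0⊕0⊕1 = 1
s4 (pos 4,5,6,7,12,13,14,15,20,21,22,23,28,29,30,31): 1⊕0⊕0⊕0⊕0⊕0⊕0⊕1⊕1⊕0⊕0⊕1⊕0⊕1⊕0⊕1 = 0
s8 (pos 8,9,10,11,12,13,14,15,24,25,26,27,28,29,30,31): 1⊕1⊕0⊕1⊕0⊕0⊕0⊕1⊕1⊕0⊕1⊕0⊕0⊕1⊕0⊕1 = 0
s16 (pos 16,17,18,19,20,21,22,23,24,25,26,27,28,29,30,31): 1⊕0⊕1⊕0⊕1⊕0⊕0⊕1⊕1⊕0⊕1⊕0⊕0⊕1⊕0⊕1 = 0
Syndrome s16…s1 = 00010 → error at position 2.
Flip position 2: 0101000110100011010100110100101 → 0001000110100011010100110100101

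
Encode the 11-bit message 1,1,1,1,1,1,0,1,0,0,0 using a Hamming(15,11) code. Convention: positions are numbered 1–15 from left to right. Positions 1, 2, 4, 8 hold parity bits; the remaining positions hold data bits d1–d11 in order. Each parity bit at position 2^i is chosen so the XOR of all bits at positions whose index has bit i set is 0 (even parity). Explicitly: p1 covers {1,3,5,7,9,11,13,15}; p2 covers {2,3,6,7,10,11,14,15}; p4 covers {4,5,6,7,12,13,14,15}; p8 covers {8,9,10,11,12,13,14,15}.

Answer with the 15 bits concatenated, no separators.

001011111101000

Place data at non-parity positions: p1 p2 1 p4 1 1 1 p8 1 1 0 1 0 0 0
p1 (pos 1,3,5,7,9,11,13,15): XOR of data positions = 1⊕1⊕1⊕1⊕0⊕0⊕0 = 0
p2 (pos 2,3,6,7,10,11,14,15): XOR of data positions = 1⊕1⊕1⊕1⊕0⊕0⊕0 = 0
p4 (pos 4,5,6,7,12,13,14,15): XOR of data positions = 1⊕1⊕1⊕1⊕0⊕0⊕0 = 0
p8 (pos 8,9,10,11,12,13,14,15): XOR of data positions = 1⊕1⊕0⊕1⊕0⊕0⊕0 = 1
Codeword: 001011111101000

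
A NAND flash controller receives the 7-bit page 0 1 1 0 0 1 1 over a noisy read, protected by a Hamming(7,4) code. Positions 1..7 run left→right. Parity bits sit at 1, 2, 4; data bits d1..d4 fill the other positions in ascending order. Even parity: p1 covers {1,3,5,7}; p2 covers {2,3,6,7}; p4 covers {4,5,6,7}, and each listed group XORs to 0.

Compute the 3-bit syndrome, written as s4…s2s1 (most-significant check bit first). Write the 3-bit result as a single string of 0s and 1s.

s1 (pos 1,3,5,7): 0⊕1⊕0⊕1 = 0
s2 (pos 2,3,6,7): 1⊕1⊕1⊕1 = 0
s4 (pos 4,5,6,7): 0⊕0⊕1⊕1 = 0
Syndrome s4…s1 = 000 → no error.

000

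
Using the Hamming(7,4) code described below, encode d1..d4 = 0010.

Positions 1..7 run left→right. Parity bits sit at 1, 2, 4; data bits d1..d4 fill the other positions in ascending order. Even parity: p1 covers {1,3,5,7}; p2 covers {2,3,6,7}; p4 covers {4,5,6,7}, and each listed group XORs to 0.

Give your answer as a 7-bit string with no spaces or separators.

0101010

Place data at non-parity positions: p1 p2 0 p4 0 1 0
p1 (pos 1,3,5,7): XOR of data positions = 0⊕0⊕0 = 0
p2 (pos 2,3,6,7): XOR of data positions = 0⊕1⊕0 = 1
p4 (pos 4,5,6,7): XOR of data positions = 0⊕1⊕0 = 1
Codeword: 0101010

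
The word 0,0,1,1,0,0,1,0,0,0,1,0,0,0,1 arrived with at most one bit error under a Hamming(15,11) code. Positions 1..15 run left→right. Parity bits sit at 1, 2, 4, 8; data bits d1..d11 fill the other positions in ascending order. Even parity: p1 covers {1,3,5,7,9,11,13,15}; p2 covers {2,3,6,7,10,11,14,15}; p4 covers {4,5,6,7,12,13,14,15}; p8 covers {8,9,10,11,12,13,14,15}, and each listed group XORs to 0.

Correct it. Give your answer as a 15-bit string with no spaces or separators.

s1 (pos 1,3,5,7,9,11,13,15): 0⊕1⊕0⊕1⊕0⊕1⊕0⊕1 = 0
s2 (pos 2,3,6,7,10,11,14,15): 0⊕1⊕0⊕1⊕0⊕1⊕0⊕1 = 0
s4 (pos 4,5,6,7,12,13,14,15): 1⊕0⊕0⊕1⊕0⊕0⊕0⊕1 = 1
s8 (pos 8,9,10,11,12,13,14,15): 0⊕0⊕0⊕1⊕0⊕0⊕0⊕1 = 0
Syndrome s8…s1 = 0100 → error at position 4.
Flip position 4: 001100100010001 → 001000100010001

001000100010001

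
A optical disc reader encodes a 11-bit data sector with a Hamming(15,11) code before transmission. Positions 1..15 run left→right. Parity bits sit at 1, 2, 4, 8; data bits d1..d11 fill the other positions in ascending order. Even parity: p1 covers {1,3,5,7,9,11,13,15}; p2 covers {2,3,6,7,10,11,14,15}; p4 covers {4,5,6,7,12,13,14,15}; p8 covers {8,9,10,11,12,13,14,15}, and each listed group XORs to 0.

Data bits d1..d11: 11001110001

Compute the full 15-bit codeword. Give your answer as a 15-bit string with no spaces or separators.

101010001110001

Place data at non-parity positions: p1 p2 1 p4 1 0 0 p8 1 1 1 0 0 0 1
p1 (pos 1,3,5,7,9,11,13,15): XOR of data positions = 1⊕1⊕0⊕1⊕1⊕0⊕1 = 1
p2 (pos 2,3,6,7,10,11,14,15): XOR of data positions = 1⊕0⊕0⊕1⊕1⊕0⊕1 = 0
p4 (pos 4,5,6,7,12,13,14,15): XOR of data positions = 1⊕0⊕0⊕0⊕0⊕0⊕1 = 0
p8 (pos 8,9,10,11,12,13,14,15): XOR of data positions = 1⊕1⊕1⊕0⊕0⊕0⊕1 = 0
Codeword: 101010001110001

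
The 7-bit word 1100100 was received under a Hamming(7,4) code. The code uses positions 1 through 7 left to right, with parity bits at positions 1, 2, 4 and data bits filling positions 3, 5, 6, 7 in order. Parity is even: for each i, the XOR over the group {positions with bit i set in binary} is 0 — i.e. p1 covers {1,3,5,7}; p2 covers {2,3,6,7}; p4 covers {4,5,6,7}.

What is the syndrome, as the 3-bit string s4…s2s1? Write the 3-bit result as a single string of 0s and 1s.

110

s1 (pos 1,3,5,7): 1⊕0⊕1⊕0 = 0
s2 (pos 2,3,6,7): 1⊕0⊕0⊕0 = 1
s4 (pos 4,5,6,7): 0⊕1⊕0⊕0 = 1
Syndrome s4…s1 = 110 → error at position 6.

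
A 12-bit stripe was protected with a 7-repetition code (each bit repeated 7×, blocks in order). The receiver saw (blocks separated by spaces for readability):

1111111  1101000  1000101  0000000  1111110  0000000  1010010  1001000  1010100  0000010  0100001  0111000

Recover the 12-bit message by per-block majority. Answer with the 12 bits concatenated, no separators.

100010000000

Block 1 (1111111): 7 ones → 1
Block 2 (1101000): 3 ones → 0
Block 3 (1000101): 3 ones → 0
Block 4 (0000000): 0 ones → 0
Block 5 (1111110): 6 ones → 1
Block 6 (0000000): 0 ones → 0
Block 7 (1010010): 3 ones → 0
Block 8 (1001000): 2 ones → 0
Block 9 (1010100): 3 ones → 0
Block 10 (0000010): 1 one → 0
Block 11 (0100001): 2 ones → 0
Block 12 (0111000): 3 ones → 0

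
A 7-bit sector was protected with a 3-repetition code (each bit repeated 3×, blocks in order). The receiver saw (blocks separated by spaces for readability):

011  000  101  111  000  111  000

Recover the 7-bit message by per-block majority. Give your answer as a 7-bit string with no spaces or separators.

1011010

Block 1 (011): 2 ones → 1
Block 2 (000): 0 ones → 0
Block 3 (101): 2 ones → 1
Block 4 (111): 3 ones → 1
Block 5 (000): 0 ones → 0
Block 6 (111): 3 ones → 1
Block 7 (000): 0 ones → 0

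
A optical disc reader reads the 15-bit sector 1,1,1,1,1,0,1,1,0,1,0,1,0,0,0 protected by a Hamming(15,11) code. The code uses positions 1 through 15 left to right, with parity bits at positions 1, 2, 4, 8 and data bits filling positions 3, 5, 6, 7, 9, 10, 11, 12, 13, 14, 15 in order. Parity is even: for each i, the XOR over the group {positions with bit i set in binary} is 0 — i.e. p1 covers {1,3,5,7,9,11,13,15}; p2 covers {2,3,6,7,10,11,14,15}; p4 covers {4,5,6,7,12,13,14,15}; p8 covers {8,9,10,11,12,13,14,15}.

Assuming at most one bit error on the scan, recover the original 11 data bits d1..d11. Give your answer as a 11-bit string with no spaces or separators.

s1 (pos 1,3,5,7,9,11,13,15): 1⊕1⊕1⊕1⊕0⊕0⊕0⊕0 = 0
s2 (pos 2,3,6,7,10,11,14,15): 1⊕1⊕0⊕1⊕1⊕0⊕0⊕0 = 0
s4 (pos 4,5,6,7,12,13,14,15): 1⊕1⊕0⊕1⊕1⊕0⊕0⊕0 = 0
s8 (pos 8,9,10,11,12,13,14,15): 1⊕0⊕1⊕0⊕1⊕0⊕0⊕0 = 1
Syndrome s8…s1 = 1000 → error at position 8.
Flip position 8: 111110110101000 → 111110100101000
Read data bits from positions 3,5,6,7,9,10,11,12,13,14,15: 11010101000

11010101000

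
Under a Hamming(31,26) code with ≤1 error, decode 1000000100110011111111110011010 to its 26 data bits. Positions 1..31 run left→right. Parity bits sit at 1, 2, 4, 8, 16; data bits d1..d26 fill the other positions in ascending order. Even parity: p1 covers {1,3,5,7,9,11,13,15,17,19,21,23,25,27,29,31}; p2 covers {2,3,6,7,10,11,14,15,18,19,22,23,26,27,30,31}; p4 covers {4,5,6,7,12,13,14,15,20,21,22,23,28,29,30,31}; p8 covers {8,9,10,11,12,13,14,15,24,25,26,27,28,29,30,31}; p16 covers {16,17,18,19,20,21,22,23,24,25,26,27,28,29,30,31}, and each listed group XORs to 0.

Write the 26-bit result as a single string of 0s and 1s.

s1 (pos 1,3,5,7,9,11,13,15,17,19,21,23,25,27,29,31): 1⊕0⊕0⊕0⊕0⊕1⊕0⊕1⊕1⊕1⊕1⊕1⊕0⊕1⊕0⊕0 = 0
s2 (pos 2,3,6,7,10,11,14,15,18,19,22,23,26,27,30,31): 0⊕0⊕0⊕0⊕0⊕1⊕0⊕1⊕1⊕1⊕1⊕1⊕0⊕1⊕1⊕0 = 0
s4 (pos 4,5,6,7,12,13,14,15,20,21,22,23,28,29,30,31): 0⊕0⊕0⊕0⊕1⊕0⊕0⊕1⊕1⊕1⊕1⊕1⊕1⊕0⊕1⊕0 = 0
s8 (pos 8,9,10,11,12,13,14,15,24,25,26,27,28,29,30,31): 1⊕0⊕0⊕1⊕1⊕0⊕0⊕1⊕1⊕0⊕0⊕1⊕1⊕0⊕1⊕0 = 0
s16 (pos 16,17,18,19,20,21,22,23,24,25,26,27,28,29,30,31): 1⊕1⊕1⊕1⊕1⊕1⊕1⊕1⊕1⊕0⊕0⊕1⊕1⊕0⊕1⊕0 = 0
Syndrome s16…s1 = 00000 → no error.
Read data bits from positions 3,5,6,7,9,10,11,12,13,14,15,17,18,19,20,21,22,23,24,25,26,27,28,29,30,31: 00000011001111111110011010

00000011001111111110011010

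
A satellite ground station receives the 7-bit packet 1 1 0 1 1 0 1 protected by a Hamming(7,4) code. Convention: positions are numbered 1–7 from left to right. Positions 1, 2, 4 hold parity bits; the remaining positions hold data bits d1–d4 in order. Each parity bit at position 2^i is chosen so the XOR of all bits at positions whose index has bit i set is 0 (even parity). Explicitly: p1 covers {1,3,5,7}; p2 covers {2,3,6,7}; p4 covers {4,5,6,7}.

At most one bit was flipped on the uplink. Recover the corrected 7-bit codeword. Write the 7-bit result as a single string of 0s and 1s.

1101001

s1 (pos 1,3,5,7): 1⊕0⊕1⊕1 = 1
s2 (pos 2,3,6,7): 1⊕0⊕0⊕1 = 0
s4 (pos 4,5,6,7): 1⊕1⊕0⊕1 = 1
Syndrome s4…s1 = 101 → error at position 5.
Flip position 5: 1101101 → 1101001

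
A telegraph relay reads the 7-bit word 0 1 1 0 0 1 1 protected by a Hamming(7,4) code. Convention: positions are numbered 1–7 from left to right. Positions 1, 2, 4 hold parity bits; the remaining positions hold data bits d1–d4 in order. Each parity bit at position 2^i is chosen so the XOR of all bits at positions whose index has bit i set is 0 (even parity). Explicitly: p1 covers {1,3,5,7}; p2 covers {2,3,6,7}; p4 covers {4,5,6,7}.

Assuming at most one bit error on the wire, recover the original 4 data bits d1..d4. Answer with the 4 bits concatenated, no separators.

1011

s1 (pos 1,3,5,7): 0⊕1⊕0⊕1 = 0
s2 (pos 2,3,6,7): 1⊕1⊕1⊕1 = 0
s4 (pos 4,5,6,7): 0⊕0⊕1⊕1 = 0
Syndrome s4…s1 = 000 → no error.
Read data bits from positions 3,5,6,7: 1011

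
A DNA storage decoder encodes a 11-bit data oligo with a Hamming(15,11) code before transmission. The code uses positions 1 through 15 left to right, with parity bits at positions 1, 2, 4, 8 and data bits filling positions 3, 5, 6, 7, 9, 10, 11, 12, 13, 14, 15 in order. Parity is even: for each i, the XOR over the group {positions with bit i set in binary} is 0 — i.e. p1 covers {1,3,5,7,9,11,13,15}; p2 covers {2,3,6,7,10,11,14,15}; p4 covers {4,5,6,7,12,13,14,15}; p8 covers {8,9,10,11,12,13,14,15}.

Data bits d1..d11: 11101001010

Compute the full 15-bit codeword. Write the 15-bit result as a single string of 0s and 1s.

111011011001010

Place data at non-parity positions: p1 p2 1 p4 1 1 0 p8 1 0 0 1 0 1 0
p1 (pos 1,3,5,7,9,11,13,15): XOR of data positions = 1⊕1⊕0⊕1⊕0⊕0⊕0 = 1
p2 (pos 2,3,6,7,10,11,14,15): XOR of data positions = 1⊕1⊕0⊕0⊕0⊕1⊕0 = 1
p4 (pos 4,5,6,7,12,13,14,15): XOR of data positions = 1⊕1⊕0⊕1⊕0⊕1⊕0 = 0
p8 (pos 8,9,10,11,12,13,14,15): XOR of data positions = 1⊕0⊕0⊕1⊕0⊕1⊕0 = 1
Codeword: 111011011001010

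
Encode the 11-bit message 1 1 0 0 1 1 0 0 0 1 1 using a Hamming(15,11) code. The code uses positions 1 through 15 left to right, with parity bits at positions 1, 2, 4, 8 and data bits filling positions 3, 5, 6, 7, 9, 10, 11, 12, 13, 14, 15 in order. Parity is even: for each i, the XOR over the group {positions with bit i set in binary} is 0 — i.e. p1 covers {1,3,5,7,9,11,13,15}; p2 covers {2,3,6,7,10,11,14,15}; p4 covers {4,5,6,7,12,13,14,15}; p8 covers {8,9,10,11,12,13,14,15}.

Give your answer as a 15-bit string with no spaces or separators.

Place data at non-parity positions: p1 p2 1 p4 1 0 0 p8 1 1 0 0 0 1 1
p1 (pos 1,3,5,7,9,11,13,15): XOR of data positions = 1⊕1⊕0⊕1⊕0⊕0⊕1 = 0
p2 (pos 2,3,6,7,10,11,14,15): XOR of data positions = 1⊕0⊕0⊕1⊕0⊕1⊕1 = 0
p4 (pos 4,5,6,7,12,13,14,15): XOR of data positions = 1⊕0⊕0⊕0⊕0⊕1⊕1 = 1
p8 (pos 8,9,10,11,12,13,14,15): XOR of data positions = 1⊕1⊕0⊕0⊕0⊕1⊕1 = 0
Codeword: 001110001100011

001110001100011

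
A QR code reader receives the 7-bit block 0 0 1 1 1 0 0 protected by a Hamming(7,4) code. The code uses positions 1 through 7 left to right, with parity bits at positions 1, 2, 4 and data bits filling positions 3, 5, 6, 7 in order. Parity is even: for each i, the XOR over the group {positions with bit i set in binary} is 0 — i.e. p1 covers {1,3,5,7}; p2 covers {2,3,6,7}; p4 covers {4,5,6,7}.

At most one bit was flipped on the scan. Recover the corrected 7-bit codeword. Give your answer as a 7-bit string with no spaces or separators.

s1 (pos 1,3,5,7): 0⊕1⊕1⊕0 = 0
s2 (pos 2,3,6,7): 0⊕1⊕0⊕0 = 1
s4 (pos 4,5,6,7): 1⊕1⊕0⊕0 = 0
Syndrome s4…s1 = 010 → error at position 2.
Flip position 2: 0011100 → 0111100

0111100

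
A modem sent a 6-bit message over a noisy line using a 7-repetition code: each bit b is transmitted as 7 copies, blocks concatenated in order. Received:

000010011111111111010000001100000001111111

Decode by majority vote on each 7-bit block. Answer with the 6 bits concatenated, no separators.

011001

Block 1 (0000100): 1 one → 0
Block 2 (1111111): 7 ones → 1
Block 3 (1111010): 5 ones → 1
Block 4 (0000011): 2 ones → 0
Block 5 (0000000): 0 ones → 0
Block 6 (1111111): 7 ones → 1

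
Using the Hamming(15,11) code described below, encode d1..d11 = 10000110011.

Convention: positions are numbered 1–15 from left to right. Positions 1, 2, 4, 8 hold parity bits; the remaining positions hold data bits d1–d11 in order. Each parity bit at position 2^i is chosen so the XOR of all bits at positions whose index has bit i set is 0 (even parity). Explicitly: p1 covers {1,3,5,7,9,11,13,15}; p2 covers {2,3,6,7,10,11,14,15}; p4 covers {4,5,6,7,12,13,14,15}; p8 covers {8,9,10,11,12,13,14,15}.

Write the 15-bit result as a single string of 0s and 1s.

111000000110011

Place data at non-parity positions: p1 p2 1 p4 0 0 0 p8 0 1 1 0 0 1 1
p1 (pos 1,3,5,7,9,11,13,15): XOR of data positions = 1⊕0⊕0⊕0⊕1⊕0⊕1 = 1
p2 (pos 2,3,6,7,10,11,14,15): XOR of data positions = 1⊕0⊕0⊕1⊕1⊕1⊕1 = 1
p4 (pos 4,5,6,7,12,13,14,15): XOR of data positions = 0⊕0⊕0⊕0⊕0⊕1⊕1 = 0
p8 (pos 8,9,10,11,12,13,14,15): XOR of data positions = 0⊕1⊕1⊕0⊕0⊕1⊕1 = 0
Codeword: 111000000110011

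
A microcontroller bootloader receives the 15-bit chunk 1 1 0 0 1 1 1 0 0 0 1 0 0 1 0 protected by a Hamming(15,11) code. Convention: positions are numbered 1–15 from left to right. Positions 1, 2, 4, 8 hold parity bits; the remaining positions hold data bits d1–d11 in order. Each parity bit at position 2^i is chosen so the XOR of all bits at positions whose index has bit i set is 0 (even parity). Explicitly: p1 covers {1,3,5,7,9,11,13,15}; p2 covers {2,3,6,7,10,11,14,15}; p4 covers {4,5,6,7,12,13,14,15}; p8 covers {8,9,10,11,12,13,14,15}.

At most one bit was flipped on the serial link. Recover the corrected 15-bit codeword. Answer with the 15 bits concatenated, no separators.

s1 (pos 1,3,5,7,9,11,13,15): 1⊕0⊕1⊕1⊕0⊕1⊕0⊕0 = 0
s2 (pos 2,3,6,7,10,11,14,15): 1⊕0⊕1⊕1⊕0⊕1⊕1⊕0 = 1
s4 (pos 4,5,6,7,12,13,14,15): 0⊕1⊕1⊕1⊕0⊕0⊕1⊕0 = 0
s8 (pos 8,9,10,11,12,13,14,15): 0⊕0⊕0⊕1⊕0⊕0⊕1⊕0 = 0
Syndrome s8…s1 = 0010 → error at position 2.
Flip position 2: 110011100010010 → 100011100010010

100011100010010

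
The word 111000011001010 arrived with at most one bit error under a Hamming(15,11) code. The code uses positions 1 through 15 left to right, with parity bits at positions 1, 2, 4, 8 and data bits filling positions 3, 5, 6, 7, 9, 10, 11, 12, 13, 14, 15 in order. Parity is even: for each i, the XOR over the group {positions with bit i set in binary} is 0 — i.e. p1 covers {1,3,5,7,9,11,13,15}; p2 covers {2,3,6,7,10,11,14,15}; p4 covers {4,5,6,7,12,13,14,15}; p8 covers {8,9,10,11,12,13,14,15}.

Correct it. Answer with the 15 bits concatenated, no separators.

s1 (pos 1,3,5,7,9,11,13,15): 1⊕1⊕0⊕0⊕1⊕0⊕0⊕0 = 1
s2 (pos 2,3,6,7,10,11,14,15): 1⊕1⊕0⊕0⊕0⊕0⊕1⊕0 = 1
s4 (pos 4,5,6,7,12,13,14,15): 0⊕0⊕0⊕0⊕1⊕0⊕1⊕0 = 0
s8 (pos 8,9,10,11,12,13,14,15): 1⊕1⊕0⊕0⊕1⊕0⊕1⊕0 = 0
Syndrome s8…s1 = 0011 → error at position 3.
Flip position 3: 111000011001010 → 110000011001010

110000011001010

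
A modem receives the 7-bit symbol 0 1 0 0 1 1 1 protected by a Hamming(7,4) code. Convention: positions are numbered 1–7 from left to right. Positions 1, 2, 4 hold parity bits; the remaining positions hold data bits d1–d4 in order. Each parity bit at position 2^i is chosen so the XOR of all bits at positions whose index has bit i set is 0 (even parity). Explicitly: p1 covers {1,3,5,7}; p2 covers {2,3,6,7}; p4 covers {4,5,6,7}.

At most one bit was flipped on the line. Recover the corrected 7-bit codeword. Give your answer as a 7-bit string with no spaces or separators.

s1 (pos 1,3,5,7): 0⊕0⊕1⊕1 = 0
s2 (pos 2,3,6,7): 1⊕0⊕1⊕1 = 1
s4 (pos 4,5,6,7): 0⊕1⊕1⊕1 = 1
Syndrome s4…s1 = 110 → error at position 6.
Flip position 6: 0100111 → 0100101

0100101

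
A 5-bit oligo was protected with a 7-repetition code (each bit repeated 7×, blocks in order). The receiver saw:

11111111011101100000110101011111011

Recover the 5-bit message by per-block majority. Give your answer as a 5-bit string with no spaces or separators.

Block 1 (1111111): 7 ones → 1
Block 2 (1011101): 5 ones → 1
Block 3 (1000001): 2 ones → 0
Block 4 (1010101): 4 ones → 1
Block 5 (1111011): 6 ones → 1

11011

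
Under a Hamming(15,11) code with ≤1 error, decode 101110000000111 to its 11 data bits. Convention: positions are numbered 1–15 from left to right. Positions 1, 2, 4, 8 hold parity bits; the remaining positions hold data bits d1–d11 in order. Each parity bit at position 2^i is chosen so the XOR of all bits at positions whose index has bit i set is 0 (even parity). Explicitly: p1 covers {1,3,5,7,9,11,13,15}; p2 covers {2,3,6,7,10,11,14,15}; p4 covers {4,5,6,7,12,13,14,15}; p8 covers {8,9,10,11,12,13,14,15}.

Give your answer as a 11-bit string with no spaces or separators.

s1 (pos 1,3,5,7,9,11,13,15): 1⊕1⊕1⊕0⊕0⊕0⊕1⊕1 = 1
s2 (pos 2,3,6,7,10,11,14,15): 0⊕1⊕0⊕0⊕0⊕0⊕1⊕1 = 1
s4 (pos 4,5,6,7,12,13,14,15): 1⊕1⊕0⊕0⊕0⊕1⊕1⊕1 = 1
s8 (pos 8,9,10,11,12,13,14,15): 0⊕0⊕0⊕0⊕0⊕1⊕1⊕1 = 1
Syndrome s8…s1 = 1111 → error at position 15.
Flip position 15: 101110000000111 → 101110000000110
Read data bits from positions 3,5,6,7,9,10,11,12,13,14,15: 11000000110

11000000110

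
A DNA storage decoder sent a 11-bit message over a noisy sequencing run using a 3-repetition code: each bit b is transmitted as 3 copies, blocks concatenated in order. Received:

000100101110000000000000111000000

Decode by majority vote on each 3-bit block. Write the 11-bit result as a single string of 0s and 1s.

00110000100

Block 1 (000): 0 ones → 0
Block 2 (100): 1 one → 0
Block 3 (101): 2 ones → 1
Block 4 (110): 2 ones → 1
Block 5 (000): 0 ones → 0
Block 6 (000): 0 ones → 0
Block 7 (000): 0 ones → 0
Block 8 (000): 0 ones → 0
Block 9 (111): 3 ones → 1
Block 10 (000): 0 ones → 0
Block 11 (000): 0 ones → 0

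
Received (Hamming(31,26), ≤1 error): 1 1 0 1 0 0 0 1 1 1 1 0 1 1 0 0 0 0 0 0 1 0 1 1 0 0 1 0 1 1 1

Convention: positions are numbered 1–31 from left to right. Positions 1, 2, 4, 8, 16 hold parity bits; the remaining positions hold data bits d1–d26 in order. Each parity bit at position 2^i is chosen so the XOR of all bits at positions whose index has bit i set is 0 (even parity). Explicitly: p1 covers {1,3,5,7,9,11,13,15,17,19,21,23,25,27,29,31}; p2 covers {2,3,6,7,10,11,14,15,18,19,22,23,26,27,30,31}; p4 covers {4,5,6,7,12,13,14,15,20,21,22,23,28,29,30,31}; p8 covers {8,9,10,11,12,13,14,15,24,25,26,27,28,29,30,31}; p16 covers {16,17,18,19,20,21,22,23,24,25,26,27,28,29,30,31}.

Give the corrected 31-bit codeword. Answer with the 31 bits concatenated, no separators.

1101000111101100000010111010111

s1 (pos 1,3,5,7,9,11,13,15,17,19,21,23,25,27,29,31): 1⊕0⊕0⊕0⊕1⊕1⊕1⊕0⊕0⊕0⊕1⊕1⊕0⊕1⊕1⊕1 = 1
s2 (pos 2,3,6,7,10,11,14,15,18,19,22,23,26,27,30,31): 1⊕0⊕0⊕0⊕1⊕1⊕1⊕0⊕0⊕0⊕0⊕1⊕0⊕1⊕1⊕1 = 0
s4 (pos 4,5,6,7,12,13,14,15,20,21,22,23,28,29,30,31): 1⊕0⊕0⊕0⊕0⊕1⊕1⊕0⊕0⊕1⊕0⊕1⊕0⊕1⊕1⊕1 = 0
s8 (pos 8,9,10,11,12,13,14,15,24,25,26,27,28,29,30,31): 1⊕1⊕1⊕1⊕0⊕1⊕1⊕0⊕1⊕0⊕0⊕1⊕0⊕1⊕1⊕1 = 1
s16 (pos 16,17,18,19,20,21,22,23,24,25,26,27,28,29,30,31): 0⊕0⊕0⊕0⊕0⊕1⊕0⊕1⊕1⊕0⊕0⊕1⊕0⊕1⊕1⊕1 = 1
Syndrome s16…s1 = 11001 → error at position 25.
Flip position 25: 1101000111101100000010110010111 → 1101000111101100000010111010111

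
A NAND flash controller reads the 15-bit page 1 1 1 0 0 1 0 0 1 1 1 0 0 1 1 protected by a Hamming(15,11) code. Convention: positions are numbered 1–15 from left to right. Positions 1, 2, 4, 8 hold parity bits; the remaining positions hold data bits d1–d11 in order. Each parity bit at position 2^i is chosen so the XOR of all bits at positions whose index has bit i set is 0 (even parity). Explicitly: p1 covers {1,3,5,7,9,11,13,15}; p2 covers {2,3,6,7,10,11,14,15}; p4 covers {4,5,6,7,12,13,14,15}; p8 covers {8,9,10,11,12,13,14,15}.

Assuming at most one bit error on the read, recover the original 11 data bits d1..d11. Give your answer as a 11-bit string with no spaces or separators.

10101110010

s1 (pos 1,3,5,7,9,11,13,15): 1⊕1⊕0⊕0⊕1⊕1⊕0⊕1 = 1
s2 (pos 2,3,6,7,10,11,14,15): 1⊕1⊕1⊕0⊕1⊕1⊕1⊕1 = 1
s4 (pos 4,5,6,7,12,13,14,15): 0⊕0⊕1⊕0⊕0⊕0⊕1⊕1 = 1
s8 (pos 8,9,10,11,12,13,14,15): 0⊕1⊕1⊕1⊕0⊕0⊕1⊕1 = 1
Syndrome s8…s1 = 1111 → error at position 15.
Flip position 15: 111001001110011 → 111001001110010
Read data bits from positions 3,5,6,7,9,10,11,12,13,14,15: 10101110010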